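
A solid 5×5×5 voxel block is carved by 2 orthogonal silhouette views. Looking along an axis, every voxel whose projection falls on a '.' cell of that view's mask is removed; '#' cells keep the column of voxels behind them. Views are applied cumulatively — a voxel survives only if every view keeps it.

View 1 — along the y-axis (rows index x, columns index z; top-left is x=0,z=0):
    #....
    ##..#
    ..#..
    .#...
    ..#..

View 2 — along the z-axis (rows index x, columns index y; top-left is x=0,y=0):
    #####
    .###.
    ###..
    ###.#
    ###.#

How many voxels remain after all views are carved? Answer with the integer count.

25 voxels

initial block: 5^3 = 125
after view 1 [y-axis, 7 of 25 cells solid] → remaining = 35
after view 2 [z-axis, 19 of 25 cells solid] → remaining = 25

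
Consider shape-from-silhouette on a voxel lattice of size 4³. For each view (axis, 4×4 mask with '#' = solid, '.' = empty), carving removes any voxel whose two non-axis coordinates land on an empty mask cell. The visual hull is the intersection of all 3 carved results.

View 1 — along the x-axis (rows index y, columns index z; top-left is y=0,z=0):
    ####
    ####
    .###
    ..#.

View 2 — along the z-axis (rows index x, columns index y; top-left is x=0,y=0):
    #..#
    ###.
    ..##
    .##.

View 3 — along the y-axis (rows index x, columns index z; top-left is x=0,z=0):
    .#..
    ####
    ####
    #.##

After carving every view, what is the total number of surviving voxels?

initial block: 4^3 = 64
step 1: project along x, AND mask (12/16) → |grid| = 48
step 2: project along z, AND mask (9/16) → |grid| = 27
step 3: project along y, AND mask (12/16) → |grid| = 21

remaining voxels: 21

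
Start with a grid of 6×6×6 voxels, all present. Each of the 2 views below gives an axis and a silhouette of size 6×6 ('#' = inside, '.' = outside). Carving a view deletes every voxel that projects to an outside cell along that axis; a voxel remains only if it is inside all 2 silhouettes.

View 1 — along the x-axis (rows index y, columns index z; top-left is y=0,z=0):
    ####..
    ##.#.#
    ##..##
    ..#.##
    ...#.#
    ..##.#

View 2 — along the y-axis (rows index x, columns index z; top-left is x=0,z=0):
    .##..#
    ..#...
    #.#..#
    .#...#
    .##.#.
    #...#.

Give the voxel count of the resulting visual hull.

full grid |V| = 216
V1 x: intersect with YZ mask (20 set) -- 120 left
V2 y: intersect with XZ mask (14 set) -- 46 left

voxel count = 46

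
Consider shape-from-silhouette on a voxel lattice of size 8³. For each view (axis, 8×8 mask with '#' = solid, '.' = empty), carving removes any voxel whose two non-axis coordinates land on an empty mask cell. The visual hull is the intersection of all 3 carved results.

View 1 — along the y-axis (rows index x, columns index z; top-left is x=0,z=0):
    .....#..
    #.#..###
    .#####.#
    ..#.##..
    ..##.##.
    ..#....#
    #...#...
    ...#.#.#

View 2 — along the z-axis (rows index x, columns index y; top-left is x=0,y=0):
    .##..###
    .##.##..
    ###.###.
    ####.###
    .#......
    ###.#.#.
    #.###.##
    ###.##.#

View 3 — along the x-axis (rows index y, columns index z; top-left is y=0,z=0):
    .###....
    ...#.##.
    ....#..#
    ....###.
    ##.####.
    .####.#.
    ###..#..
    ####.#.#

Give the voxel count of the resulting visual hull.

|visual hull| = 62

start: 8×8×8 = 512 voxels
V1 y: intersect with XZ mask (26 set) -- 208 left
V2 z: intersect with XY mask (40 set) -- 126 left
V3 x: intersect with YZ mask (32 set) -- 62 left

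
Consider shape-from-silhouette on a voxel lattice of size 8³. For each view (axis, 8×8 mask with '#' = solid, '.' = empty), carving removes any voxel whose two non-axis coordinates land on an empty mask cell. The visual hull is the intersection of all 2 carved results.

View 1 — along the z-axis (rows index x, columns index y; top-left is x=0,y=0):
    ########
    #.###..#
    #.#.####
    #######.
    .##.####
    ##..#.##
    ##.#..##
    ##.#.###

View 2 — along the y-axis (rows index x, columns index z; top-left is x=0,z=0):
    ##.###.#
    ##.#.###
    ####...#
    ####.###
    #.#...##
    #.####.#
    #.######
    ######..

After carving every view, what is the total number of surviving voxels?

before carving: 512 voxels (8×8×8)
V1 z: intersect with XY mask (48 set) -- 384 left
V2 y: intersect with XZ mask (47 set) -- 282 left

|visual hull| = 282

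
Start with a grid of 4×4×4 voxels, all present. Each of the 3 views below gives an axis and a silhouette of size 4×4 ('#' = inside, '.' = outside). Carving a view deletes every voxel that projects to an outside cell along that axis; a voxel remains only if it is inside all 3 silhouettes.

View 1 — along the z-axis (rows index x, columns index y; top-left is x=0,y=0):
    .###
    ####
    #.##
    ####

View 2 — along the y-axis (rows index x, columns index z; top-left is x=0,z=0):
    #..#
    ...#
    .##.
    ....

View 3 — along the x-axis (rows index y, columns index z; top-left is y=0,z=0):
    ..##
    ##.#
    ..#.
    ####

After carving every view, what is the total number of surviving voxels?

|visual hull| = 11

start: 4×4×4 = 64 voxels
carve view 1 (along z, XY-mask fill 14/16): 56 voxels remain
carve view 2 (along y, XZ-mask fill 5/16): 16 voxels remain
carve view 3 (along x, YZ-mask fill 10/16): 11 voxels remain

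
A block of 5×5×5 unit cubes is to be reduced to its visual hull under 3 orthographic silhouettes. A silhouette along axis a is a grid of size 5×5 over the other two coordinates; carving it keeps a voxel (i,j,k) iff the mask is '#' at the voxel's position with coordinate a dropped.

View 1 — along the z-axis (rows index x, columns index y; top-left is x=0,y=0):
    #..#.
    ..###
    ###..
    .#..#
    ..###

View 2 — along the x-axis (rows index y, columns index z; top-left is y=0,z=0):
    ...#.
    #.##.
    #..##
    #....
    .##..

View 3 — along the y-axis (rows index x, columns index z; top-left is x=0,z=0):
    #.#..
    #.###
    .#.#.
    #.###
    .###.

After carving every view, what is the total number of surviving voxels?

full grid |V| = 125
carve view 1 (along z, XY-mask fill 13/25): 65 voxels remain
carve view 2 (along x, YZ-mask fill 10/25): 26 voxels remain
carve view 3 (along y, XZ-mask fill 15/25): 16 voxels remain

remaining voxels: 16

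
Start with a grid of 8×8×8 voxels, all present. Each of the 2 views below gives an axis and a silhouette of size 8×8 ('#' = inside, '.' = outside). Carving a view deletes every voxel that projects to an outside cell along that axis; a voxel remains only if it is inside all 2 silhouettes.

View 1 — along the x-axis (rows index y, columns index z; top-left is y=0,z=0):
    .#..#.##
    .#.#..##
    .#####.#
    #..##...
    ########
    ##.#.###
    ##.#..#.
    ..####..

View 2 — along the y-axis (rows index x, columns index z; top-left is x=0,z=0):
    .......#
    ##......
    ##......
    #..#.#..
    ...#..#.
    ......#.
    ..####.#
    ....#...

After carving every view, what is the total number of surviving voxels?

voxel count = 86

initial block: 8^3 = 512
V1 x: intersect with YZ mask (39 set) -- 312 left
V2 y: intersect with XZ mask (17 set) -- 86 left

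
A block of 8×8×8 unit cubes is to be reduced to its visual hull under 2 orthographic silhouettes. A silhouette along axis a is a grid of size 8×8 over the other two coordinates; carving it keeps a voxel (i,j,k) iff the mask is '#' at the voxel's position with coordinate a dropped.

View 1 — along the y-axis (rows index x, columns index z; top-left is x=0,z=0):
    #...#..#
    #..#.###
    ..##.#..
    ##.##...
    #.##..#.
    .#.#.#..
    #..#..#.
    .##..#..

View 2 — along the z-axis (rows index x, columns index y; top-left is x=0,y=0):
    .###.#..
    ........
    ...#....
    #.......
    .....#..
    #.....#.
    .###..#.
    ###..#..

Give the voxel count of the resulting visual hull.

initial block: 8^3 = 512
after view 1 [y-axis, 28 of 64 cells solid] → remaining = 224
after view 2 [z-axis, 17 of 64 cells solid] → remaining = 53

remaining voxels: 53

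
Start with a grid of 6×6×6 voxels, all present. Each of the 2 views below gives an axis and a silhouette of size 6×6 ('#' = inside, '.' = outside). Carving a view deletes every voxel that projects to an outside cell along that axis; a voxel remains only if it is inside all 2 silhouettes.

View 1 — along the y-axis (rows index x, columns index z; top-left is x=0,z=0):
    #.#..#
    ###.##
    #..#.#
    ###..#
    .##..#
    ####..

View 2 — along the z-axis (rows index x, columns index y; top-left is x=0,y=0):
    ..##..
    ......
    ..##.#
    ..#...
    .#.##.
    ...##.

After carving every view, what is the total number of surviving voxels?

remaining voxels: 36

full grid |V| = 216
V1 y: intersect with XZ mask (22 set) -- 132 left
V2 z: intersect with XY mask (11 set) -- 36 left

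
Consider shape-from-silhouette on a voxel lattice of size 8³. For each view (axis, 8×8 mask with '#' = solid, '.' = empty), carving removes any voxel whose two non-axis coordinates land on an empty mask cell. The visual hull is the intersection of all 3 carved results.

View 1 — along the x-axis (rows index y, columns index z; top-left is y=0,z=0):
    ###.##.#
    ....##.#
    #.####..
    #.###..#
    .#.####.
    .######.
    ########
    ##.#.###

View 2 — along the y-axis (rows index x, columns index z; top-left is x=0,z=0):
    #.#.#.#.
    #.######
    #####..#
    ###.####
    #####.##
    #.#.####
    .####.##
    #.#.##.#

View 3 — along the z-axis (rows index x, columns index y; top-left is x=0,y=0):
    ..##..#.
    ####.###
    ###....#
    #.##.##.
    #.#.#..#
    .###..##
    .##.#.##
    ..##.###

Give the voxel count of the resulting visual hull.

163 voxels

before carving: 512 voxels (8×8×8)
[1] x-view keeps 44 columns → grid now 352
[2] y-view keeps 48 columns → grid now 262
[3] z-view keeps 38 columns → grid now 163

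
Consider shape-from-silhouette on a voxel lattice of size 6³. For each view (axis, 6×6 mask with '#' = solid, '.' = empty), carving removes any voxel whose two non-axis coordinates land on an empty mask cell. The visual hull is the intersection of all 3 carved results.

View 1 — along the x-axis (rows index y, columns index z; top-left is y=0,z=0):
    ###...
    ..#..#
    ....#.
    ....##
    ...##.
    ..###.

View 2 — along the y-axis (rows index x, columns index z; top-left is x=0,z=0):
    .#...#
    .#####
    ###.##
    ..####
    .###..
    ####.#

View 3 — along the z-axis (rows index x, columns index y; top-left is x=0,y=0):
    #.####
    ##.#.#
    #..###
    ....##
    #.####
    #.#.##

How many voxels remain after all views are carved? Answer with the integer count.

full grid |V| = 216
carve view 1 (along x, YZ-mask fill 13/36): 78 voxels remain
carve view 2 (along y, XZ-mask fill 24/36): 52 voxels remain
carve view 3 (along z, XY-mask fill 24/36): 35 voxels remain

remaining voxels: 35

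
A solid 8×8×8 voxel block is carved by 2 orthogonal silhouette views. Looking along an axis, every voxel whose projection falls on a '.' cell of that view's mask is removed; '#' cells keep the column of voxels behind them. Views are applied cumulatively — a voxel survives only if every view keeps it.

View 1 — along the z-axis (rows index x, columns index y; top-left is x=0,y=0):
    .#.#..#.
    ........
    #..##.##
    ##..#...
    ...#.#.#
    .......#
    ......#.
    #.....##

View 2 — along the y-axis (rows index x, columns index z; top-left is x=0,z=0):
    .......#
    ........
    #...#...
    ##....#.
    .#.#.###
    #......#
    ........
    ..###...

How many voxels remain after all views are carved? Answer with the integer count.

full grid |V| = 512
step 1: project along z, AND mask (19/64) → |grid| = 152
step 2: project along y, AND mask (16/64) → |grid| = 48

remaining voxels: 48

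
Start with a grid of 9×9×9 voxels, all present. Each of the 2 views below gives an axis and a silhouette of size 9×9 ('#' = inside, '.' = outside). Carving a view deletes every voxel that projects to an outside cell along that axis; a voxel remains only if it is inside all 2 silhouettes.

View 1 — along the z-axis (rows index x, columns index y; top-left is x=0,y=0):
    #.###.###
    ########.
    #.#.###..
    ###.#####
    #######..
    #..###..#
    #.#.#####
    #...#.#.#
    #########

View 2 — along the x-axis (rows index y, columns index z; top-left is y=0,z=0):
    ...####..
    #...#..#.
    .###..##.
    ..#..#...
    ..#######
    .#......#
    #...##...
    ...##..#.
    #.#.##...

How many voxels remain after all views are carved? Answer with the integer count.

remaining voxels: 233

start: 9×9×9 = 729 voxels
carve view 1 (along z, XY-mask fill 60/81): 540 voxels remain
carve view 2 (along x, YZ-mask fill 33/81): 233 voxels remain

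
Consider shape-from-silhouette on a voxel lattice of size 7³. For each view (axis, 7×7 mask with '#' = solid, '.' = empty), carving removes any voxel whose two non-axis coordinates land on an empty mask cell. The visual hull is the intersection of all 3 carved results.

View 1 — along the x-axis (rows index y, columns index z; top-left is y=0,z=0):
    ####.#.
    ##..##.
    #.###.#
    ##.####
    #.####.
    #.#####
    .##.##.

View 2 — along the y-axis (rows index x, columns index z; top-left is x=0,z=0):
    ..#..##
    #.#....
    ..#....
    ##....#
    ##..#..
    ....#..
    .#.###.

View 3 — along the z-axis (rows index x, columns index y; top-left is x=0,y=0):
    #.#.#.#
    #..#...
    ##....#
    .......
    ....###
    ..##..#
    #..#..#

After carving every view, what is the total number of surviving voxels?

start: 7×7×7 = 343 voxels
after view 1 [x-axis, 35 of 49 cells solid] → remaining = 245
after view 2 [y-axis, 17 of 49 cells solid] → remaining = 86
after view 3 [z-axis, 18 of 49 cells solid] → remaining = 32

32 voxels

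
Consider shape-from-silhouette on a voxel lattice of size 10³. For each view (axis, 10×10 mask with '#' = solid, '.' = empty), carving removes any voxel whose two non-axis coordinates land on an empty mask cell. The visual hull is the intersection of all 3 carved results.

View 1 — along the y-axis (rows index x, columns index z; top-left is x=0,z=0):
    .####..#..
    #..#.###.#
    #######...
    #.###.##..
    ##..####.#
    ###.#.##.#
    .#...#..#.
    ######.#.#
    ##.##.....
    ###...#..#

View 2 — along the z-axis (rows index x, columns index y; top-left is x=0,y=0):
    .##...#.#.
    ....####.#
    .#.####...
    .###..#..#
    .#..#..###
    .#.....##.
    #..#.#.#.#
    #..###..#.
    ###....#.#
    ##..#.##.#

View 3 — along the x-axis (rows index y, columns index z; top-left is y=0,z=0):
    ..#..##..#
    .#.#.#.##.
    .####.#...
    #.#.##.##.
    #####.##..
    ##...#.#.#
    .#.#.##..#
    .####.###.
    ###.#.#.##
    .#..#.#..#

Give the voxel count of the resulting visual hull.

start: 10×10×10 = 1000 voxels
step 1: project along y, AND mask (58/100) → |grid| = 580
step 2: project along z, AND mask (48/100) → |grid| = 276
step 3: project along x, AND mask (55/100) → |grid| = 156

remaining voxels: 156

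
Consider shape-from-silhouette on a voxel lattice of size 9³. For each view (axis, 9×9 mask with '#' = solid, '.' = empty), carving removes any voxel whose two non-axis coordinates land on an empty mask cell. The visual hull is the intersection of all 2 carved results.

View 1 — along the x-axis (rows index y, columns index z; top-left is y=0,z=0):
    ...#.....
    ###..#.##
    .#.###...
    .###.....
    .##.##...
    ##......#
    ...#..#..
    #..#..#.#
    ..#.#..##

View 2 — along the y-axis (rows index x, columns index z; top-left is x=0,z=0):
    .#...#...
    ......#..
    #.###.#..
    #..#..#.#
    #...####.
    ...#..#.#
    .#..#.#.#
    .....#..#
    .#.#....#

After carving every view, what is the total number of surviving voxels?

full grid |V| = 729
  1. axis=0 (YZ plane), |mask|=31  ⇒  voxels=279
  2. axis=1 (XZ plane), |mask|=29  ⇒  voxels=100

100 voxels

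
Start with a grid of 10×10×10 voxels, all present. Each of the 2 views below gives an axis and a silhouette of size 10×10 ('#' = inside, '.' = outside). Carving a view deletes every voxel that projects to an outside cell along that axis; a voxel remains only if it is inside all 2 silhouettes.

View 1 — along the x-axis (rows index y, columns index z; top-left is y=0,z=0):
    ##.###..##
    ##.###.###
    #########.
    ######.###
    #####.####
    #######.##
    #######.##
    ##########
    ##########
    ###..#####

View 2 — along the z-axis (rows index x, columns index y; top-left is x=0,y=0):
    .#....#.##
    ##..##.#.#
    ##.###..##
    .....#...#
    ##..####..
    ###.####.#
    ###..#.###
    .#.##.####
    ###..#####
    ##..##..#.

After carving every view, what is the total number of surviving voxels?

initial block: 10^3 = 1000
  1. axis=0 (YZ plane), |mask|=88  ⇒  voxels=880
  2. axis=2 (XY plane), |mask|=60  ⇒  voxels=521

remaining voxels: 521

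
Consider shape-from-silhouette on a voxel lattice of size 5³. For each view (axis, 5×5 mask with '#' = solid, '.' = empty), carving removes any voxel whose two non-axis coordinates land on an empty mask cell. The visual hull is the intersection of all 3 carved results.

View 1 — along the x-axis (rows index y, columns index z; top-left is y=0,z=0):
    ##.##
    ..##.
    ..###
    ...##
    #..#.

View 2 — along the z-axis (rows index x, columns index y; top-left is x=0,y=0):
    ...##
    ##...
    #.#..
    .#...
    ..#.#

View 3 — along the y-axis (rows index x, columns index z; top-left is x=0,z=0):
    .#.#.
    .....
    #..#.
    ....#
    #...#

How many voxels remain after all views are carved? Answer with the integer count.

|visual hull| = 7

full grid |V| = 125
  1. axis=0 (YZ plane), |mask|=13  ⇒  voxels=65
  2. axis=2 (XY plane), |mask|=9  ⇒  voxels=24
  3. axis=1 (XZ plane), |mask|=7  ⇒  voxels=7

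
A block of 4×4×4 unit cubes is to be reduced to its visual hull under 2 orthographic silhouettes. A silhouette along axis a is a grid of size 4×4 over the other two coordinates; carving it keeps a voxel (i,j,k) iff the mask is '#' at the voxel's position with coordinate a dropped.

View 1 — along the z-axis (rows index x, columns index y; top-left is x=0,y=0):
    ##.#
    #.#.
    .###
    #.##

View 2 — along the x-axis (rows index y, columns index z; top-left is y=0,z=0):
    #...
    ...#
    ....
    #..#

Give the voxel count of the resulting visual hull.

remaining voxels: 11

start: 4×4×4 = 64 voxels
carve view 1 (along z, XY-mask fill 11/16): 44 voxels remain
carve view 2 (along x, YZ-mask fill 4/16): 11 voxels remain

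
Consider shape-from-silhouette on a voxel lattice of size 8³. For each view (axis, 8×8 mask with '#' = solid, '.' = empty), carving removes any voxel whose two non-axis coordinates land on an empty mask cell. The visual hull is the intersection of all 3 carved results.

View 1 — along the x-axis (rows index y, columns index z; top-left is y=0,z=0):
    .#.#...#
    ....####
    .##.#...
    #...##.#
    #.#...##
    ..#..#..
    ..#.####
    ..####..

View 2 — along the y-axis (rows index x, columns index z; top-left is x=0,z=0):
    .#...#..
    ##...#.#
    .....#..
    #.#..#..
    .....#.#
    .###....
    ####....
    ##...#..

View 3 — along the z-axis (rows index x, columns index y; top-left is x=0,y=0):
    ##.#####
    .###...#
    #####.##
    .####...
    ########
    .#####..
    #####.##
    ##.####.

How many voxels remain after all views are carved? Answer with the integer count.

before carving: 512 voxels (8×8×8)
after view 1 [x-axis, 29 of 64 cells solid] → remaining = 232
after view 2 [y-axis, 22 of 64 cells solid] → remaining = 77
after view 3 [z-axis, 48 of 64 cells solid] → remaining = 54

voxel count = 54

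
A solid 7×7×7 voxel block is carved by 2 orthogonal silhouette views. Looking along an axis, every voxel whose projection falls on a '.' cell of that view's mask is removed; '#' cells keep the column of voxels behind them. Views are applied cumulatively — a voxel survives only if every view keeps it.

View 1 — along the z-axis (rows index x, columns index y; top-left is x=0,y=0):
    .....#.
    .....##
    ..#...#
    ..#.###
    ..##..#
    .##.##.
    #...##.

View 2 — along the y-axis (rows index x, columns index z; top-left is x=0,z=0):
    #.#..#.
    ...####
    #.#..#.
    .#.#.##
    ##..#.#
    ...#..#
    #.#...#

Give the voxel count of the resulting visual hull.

initial block: 7^3 = 343
V1 z: intersect with XY mask (19 set) -- 133 left
V2 y: intersect with XZ mask (23 set) -- 62 left

remaining voxels: 62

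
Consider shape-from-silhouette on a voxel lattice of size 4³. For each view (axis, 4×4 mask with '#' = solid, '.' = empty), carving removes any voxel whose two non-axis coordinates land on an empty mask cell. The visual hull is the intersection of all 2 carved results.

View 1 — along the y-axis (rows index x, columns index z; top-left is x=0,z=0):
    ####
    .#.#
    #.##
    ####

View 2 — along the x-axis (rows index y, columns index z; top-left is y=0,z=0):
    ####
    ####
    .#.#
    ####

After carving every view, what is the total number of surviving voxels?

initial block: 4^3 = 64
step 1: project along y, AND mask (13/16) → |grid| = 52
step 2: project along x, AND mask (14/16) → |grid| = 46

voxel count = 46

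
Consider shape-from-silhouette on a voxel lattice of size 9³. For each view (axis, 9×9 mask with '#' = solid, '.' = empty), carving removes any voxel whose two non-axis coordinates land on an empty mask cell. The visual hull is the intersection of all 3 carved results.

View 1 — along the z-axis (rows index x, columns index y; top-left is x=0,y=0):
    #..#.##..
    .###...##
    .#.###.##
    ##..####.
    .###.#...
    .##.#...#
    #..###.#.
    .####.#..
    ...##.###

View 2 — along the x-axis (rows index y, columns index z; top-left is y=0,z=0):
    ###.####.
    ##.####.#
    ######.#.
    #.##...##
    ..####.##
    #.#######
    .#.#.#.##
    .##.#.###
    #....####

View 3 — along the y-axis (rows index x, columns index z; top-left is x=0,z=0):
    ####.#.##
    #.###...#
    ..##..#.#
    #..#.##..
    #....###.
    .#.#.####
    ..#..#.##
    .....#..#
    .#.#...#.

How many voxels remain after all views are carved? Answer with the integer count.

before carving: 729 voxels (9×9×9)
step 1: project along z, AND mask (44/81) → |grid| = 396
step 2: project along x, AND mask (56/81) → |grid| = 272
step 3: project along y, AND mask (39/81) → |grid| = 136

136 voxels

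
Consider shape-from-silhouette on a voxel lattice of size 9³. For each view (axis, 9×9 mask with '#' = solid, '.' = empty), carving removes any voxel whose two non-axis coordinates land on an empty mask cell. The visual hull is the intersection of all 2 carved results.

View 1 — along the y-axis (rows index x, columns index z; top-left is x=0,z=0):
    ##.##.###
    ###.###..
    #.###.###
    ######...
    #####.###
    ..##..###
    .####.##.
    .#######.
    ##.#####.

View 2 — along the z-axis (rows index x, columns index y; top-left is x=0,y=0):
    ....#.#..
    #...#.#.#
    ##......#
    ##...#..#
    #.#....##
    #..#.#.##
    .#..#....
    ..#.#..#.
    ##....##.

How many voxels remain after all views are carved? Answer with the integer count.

|visual hull| = 201

full grid |V| = 729
V1 y: intersect with XZ mask (59 set) -- 531 left
V2 z: intersect with XY mask (31 set) -- 201 left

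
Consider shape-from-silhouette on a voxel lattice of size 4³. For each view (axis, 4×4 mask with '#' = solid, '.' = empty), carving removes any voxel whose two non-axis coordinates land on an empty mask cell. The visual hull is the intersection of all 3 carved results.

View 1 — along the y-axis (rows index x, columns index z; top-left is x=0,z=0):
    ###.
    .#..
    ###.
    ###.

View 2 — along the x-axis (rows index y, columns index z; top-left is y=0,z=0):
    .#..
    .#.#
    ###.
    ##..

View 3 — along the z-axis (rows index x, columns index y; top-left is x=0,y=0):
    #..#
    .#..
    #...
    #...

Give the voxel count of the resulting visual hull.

start: 4×4×4 = 64 voxels
[1] y-view keeps 10 columns → grid now 40
[2] x-view keeps 8 columns → grid now 25
[3] z-view keeps 5 columns → grid now 6

|visual hull| = 6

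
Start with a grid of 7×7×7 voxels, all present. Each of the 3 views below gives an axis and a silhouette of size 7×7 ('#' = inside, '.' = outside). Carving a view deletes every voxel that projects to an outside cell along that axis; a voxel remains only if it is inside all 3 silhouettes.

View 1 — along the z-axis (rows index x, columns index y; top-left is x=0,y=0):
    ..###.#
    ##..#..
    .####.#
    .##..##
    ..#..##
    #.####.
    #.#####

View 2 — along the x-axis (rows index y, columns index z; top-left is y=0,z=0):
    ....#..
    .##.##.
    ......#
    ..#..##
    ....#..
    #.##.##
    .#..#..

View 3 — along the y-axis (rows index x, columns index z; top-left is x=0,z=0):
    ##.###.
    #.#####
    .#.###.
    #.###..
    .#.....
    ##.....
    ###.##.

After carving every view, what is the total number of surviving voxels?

|visual hull| = 33

before carving: 343 voxels (7×7×7)
carve view 1 (along z, XY-mask fill 30/49): 210 voxels remain
carve view 2 (along x, YZ-mask fill 17/49): 68 voxels remain
carve view 3 (along y, XZ-mask fill 27/49): 33 voxels remain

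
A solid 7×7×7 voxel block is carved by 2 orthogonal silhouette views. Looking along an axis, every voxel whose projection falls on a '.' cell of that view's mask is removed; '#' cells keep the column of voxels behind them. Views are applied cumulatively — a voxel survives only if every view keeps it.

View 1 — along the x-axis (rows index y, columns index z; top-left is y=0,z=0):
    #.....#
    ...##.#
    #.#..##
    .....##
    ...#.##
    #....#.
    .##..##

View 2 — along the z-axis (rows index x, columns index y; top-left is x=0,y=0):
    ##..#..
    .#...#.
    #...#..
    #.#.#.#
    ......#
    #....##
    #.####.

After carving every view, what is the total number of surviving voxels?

full grid |V| = 343
[1] x-view keeps 20 columns → grid now 140
[2] z-view keeps 20 columns → grid now 56

|visual hull| = 56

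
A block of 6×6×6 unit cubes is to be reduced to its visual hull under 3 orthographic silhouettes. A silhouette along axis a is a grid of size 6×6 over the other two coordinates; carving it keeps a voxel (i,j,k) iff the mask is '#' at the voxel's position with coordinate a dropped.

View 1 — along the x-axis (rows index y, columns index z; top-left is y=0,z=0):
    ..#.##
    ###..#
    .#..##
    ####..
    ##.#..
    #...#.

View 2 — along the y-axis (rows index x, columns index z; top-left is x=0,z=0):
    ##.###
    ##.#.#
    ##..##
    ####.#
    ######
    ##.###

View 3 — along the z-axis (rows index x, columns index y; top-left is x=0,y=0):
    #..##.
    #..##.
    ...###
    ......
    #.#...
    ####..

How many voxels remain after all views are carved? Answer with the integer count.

38 voxels

initial block: 6^3 = 216
carve view 1 (along x, YZ-mask fill 19/36): 114 voxels remain
carve view 2 (along y, XZ-mask fill 29/36): 94 voxels remain
carve view 3 (along z, XY-mask fill 15/36): 38 voxels remain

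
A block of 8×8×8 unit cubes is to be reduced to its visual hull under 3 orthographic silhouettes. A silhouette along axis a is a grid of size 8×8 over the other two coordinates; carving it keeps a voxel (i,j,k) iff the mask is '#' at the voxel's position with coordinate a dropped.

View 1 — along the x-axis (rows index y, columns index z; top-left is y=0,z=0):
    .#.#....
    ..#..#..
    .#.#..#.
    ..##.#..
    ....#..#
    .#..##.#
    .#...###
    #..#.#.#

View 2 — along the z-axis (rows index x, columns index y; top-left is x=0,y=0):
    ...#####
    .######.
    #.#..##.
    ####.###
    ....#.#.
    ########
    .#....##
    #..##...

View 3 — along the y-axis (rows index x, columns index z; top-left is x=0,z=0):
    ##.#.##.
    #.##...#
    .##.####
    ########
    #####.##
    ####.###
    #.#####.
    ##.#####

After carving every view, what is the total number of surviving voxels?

start: 8×8×8 = 512 voxels
step 1: project along x, AND mask (24/64) → |grid| = 192
step 2: project along z, AND mask (38/64) → |grid| = 117
step 3: project along y, AND mask (50/64) → |grid| = 90

90 voxels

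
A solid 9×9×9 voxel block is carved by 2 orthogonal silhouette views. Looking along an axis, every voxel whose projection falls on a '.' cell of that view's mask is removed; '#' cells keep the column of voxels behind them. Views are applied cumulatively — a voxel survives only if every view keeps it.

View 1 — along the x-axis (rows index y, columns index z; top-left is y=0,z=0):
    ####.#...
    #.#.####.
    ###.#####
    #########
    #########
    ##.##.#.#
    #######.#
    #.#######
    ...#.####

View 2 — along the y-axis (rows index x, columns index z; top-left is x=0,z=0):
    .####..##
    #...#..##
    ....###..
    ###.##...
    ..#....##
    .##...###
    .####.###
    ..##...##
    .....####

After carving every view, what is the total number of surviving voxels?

|visual hull| = 285

before carving: 729 voxels (9×9×9)
step 1: project along x, AND mask (64/81) → |grid| = 576
step 2: project along y, AND mask (41/81) → |grid| = 285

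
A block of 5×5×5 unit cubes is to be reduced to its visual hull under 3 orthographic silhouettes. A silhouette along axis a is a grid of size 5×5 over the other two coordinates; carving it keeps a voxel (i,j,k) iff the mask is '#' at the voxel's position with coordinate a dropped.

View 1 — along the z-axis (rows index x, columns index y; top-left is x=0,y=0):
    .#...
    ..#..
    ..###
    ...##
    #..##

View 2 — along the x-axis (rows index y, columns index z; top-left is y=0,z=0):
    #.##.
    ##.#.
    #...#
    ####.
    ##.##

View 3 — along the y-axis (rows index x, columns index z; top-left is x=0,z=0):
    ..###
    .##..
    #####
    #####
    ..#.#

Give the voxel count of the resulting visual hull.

voxel count = 22

full grid |V| = 125
carve view 1 (along z, XY-mask fill 10/25): 50 voxels remain
carve view 2 (along x, YZ-mask fill 16/25): 34 voxels remain
carve view 3 (along y, XZ-mask fill 17/25): 22 voxels remain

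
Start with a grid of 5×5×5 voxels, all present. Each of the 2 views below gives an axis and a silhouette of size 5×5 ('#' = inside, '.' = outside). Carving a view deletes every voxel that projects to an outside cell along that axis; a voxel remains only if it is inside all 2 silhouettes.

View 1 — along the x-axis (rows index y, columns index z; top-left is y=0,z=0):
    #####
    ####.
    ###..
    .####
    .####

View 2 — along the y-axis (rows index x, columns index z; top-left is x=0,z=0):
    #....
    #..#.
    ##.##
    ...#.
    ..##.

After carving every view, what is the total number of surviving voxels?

remaining voxels: 38

initial block: 5^3 = 125
V1 x: intersect with YZ mask (20 set) -- 100 left
V2 y: intersect with XZ mask (10 set) -- 38 left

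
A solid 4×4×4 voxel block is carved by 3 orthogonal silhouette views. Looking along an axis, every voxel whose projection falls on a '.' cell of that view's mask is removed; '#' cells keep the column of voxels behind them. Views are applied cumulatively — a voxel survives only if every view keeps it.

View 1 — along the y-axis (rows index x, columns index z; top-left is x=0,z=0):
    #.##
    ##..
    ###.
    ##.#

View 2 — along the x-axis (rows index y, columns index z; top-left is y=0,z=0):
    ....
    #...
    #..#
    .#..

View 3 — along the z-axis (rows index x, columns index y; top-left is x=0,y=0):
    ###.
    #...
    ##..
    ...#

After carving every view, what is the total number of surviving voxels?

start: 4×4×4 = 64 voxels
carve view 1 (along y, XZ-mask fill 11/16): 44 voxels remain
carve view 2 (along x, YZ-mask fill 4/16): 13 voxels remain
carve view 3 (along z, XY-mask fill 7/16): 5 voxels remain

5 voxels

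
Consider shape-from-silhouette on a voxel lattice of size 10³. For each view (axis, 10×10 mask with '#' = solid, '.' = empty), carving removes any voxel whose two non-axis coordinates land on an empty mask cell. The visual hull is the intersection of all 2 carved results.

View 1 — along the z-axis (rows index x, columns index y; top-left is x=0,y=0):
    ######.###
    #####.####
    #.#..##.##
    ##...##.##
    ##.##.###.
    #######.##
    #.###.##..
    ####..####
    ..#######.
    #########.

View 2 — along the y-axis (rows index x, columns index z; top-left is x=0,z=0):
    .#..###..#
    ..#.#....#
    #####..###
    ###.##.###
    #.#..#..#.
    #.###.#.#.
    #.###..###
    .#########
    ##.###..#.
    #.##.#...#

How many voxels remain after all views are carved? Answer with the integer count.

voxel count = 451

start: 10×10×10 = 1000 voxels
  1. axis=2 (XY plane), |mask|=76  ⇒  voxels=760
  2. axis=1 (XZ plane), |mask|=61  ⇒  voxels=451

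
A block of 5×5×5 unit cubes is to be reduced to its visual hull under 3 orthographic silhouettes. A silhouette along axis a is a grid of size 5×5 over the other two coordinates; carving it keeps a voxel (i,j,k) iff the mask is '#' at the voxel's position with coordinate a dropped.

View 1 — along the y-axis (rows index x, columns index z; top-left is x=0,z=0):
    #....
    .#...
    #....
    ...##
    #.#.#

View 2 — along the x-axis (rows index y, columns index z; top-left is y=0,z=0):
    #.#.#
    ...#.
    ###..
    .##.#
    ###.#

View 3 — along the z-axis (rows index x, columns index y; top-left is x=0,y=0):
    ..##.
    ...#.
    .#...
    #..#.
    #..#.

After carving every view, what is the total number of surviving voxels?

full grid |V| = 125
step 1: project along y, AND mask (8/25) → |grid| = 40
step 2: project along x, AND mask (14/25) → |grid| = 23
step 3: project along z, AND mask (8/25) → |grid| = 9

|visual hull| = 9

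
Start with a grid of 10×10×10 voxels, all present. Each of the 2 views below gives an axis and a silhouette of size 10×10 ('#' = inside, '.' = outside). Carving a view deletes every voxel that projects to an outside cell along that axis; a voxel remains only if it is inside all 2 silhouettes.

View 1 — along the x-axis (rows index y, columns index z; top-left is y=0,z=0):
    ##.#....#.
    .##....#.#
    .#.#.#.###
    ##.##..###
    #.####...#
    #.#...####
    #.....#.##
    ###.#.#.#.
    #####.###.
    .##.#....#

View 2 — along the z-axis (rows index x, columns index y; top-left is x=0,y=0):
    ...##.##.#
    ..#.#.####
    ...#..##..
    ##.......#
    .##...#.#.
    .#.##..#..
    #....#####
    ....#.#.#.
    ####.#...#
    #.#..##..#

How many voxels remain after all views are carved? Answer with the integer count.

voxel count = 240

initial block: 10^3 = 1000
after view 1 [x-axis, 55 of 100 cells solid] → remaining = 550
after view 2 [z-axis, 45 of 100 cells solid] → remaining = 240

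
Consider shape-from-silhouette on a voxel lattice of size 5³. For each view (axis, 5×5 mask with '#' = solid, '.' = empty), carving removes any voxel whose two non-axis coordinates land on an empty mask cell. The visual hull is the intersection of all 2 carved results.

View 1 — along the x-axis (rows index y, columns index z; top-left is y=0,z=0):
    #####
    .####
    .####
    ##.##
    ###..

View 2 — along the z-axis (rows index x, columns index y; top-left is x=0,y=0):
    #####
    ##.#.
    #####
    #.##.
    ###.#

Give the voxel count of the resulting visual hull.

82 voxels

full grid |V| = 125
[1] x-view keeps 20 columns → grid now 100
[2] z-view keeps 20 columns → grid now 82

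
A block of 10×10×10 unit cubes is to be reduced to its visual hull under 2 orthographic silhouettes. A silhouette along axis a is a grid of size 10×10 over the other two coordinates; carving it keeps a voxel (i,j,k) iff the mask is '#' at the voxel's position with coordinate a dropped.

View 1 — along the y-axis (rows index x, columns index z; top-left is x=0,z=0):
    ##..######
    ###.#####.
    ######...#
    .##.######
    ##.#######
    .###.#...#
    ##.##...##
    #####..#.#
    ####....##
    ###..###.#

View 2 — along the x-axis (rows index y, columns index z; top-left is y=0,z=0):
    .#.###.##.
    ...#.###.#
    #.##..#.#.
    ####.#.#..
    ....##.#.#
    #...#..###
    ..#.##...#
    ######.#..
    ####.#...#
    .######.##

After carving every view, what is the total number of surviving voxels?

full grid |V| = 1000
[1] y-view keeps 71 columns → grid now 710
[2] x-view keeps 56 columns → grid now 401

|visual hull| = 401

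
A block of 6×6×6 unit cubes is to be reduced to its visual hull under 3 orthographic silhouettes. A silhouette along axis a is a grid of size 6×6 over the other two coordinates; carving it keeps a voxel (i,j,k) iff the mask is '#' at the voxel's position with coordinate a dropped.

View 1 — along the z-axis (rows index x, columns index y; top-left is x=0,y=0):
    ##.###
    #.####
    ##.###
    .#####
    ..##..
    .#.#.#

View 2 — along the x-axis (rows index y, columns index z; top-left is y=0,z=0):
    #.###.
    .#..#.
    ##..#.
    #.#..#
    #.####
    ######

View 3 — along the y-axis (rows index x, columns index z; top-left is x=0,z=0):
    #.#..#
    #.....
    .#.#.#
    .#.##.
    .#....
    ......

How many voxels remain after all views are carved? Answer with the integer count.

voxel count = 34

initial block: 6^3 = 216
[1] z-view keeps 25 columns → grid now 150
[2] x-view keeps 23 columns → grid now 97
[3] y-view keeps 11 columns → grid now 34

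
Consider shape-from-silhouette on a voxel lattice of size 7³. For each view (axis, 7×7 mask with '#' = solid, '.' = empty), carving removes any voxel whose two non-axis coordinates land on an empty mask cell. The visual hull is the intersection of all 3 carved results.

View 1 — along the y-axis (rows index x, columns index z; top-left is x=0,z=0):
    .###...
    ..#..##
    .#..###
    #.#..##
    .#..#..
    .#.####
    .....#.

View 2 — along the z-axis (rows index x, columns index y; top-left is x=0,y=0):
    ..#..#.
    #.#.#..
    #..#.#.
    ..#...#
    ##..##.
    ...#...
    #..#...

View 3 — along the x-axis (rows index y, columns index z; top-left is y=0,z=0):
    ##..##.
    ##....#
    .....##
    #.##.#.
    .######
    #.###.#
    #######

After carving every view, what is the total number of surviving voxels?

full grid |V| = 343
V1 y: intersect with XZ mask (22 set) -- 154 left
V2 z: intersect with XY mask (17 set) -- 50 left
V3 x: intersect with YZ mask (31 set) -- 30 left

voxel count = 30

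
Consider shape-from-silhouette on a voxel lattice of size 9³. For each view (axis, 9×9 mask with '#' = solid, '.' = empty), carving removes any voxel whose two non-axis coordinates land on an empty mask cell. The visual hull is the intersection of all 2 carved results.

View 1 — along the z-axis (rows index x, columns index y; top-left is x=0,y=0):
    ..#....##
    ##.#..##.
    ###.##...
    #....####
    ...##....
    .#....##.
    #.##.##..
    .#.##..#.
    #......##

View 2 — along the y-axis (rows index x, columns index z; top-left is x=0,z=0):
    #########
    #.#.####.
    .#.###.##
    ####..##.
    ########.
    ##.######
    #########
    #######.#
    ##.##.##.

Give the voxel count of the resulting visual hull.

voxel count = 252

full grid |V| = 729
step 1: project along z, AND mask (35/81) → |grid| = 315
step 2: project along y, AND mask (66/81) → |grid| = 252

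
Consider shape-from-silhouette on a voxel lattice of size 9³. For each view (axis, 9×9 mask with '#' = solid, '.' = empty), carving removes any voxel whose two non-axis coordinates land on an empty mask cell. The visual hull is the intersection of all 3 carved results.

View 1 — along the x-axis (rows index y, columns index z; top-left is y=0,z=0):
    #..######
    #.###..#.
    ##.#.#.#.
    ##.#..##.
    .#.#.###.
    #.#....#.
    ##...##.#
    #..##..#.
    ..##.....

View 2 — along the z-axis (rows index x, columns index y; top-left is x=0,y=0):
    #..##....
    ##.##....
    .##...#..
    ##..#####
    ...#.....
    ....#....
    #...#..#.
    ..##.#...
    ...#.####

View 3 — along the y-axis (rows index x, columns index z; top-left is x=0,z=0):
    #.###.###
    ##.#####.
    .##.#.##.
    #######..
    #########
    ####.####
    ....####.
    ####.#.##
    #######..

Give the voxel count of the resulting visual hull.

start: 9×9×9 = 729 voxels
step 1: project along x, AND mask (41/81) → |grid| = 369
step 2: project along z, AND mask (30/81) → |grid| = 143
step 3: project along y, AND mask (61/81) → |grid| = 110

|visual hull| = 110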